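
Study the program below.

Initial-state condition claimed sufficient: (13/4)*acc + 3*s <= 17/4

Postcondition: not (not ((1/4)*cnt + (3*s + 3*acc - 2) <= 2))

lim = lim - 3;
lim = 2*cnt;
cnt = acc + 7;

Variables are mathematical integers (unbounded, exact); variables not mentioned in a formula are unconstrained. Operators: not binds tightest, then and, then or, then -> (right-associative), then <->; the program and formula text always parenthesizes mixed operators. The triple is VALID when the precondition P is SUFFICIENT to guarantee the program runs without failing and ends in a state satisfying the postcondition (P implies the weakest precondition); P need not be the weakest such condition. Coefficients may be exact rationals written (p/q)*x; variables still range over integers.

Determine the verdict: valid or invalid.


Working backward. After the program, the postcondition not (not ((1/4)*cnt + (3*s + 3*acc - 2) <= 2)) must hold; in canonical form it is 3*acc + (1/4)*cnt + 3*s <= 4.
Before cnt := acc + 7: (13/4)*acc + 3*s <= 9/4
Before lim := 2*cnt: (13/4)*acc + 3*s <= 9/4
Before lim := lim - 3: (13/4)*acc + 3*s <= 9/4
The weakest precondition is (13/4)*acc + 3*s <= 9/4.
Check whether (13/4)*acc + 3*s <= 17/4 implies it.
Countermodel: at the initial state acc = -2, s = 3, the precondition holds but the weakest precondition fails.
Answer: invalid


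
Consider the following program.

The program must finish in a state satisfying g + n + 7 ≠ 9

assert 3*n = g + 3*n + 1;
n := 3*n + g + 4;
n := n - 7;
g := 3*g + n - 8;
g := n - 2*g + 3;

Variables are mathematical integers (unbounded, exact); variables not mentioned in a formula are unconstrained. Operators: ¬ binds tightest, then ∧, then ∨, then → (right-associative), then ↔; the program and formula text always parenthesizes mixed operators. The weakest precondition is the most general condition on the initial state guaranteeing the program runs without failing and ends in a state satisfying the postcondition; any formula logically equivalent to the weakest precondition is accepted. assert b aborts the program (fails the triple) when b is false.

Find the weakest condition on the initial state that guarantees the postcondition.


Working backward. After the program, the postcondition g + n + 7 ≠ 9 must hold; in canonical form it is g + n ≠ 2.
Before g := n - 2*g + 3: 2*n ≠ 2*g - 1
Before g := 3*g + n - 8: 6*g ≠ 17
Before n := n - 7: 6*g ≠ 17
Before n := 3*n + g + 4: 6*g ≠ 17
Before assert 3*n = g + 3*n + 1: g = -1 ∧ 6*g ≠ 17
Answer: WP = g = -1 ∧ 6*g ≠ 17


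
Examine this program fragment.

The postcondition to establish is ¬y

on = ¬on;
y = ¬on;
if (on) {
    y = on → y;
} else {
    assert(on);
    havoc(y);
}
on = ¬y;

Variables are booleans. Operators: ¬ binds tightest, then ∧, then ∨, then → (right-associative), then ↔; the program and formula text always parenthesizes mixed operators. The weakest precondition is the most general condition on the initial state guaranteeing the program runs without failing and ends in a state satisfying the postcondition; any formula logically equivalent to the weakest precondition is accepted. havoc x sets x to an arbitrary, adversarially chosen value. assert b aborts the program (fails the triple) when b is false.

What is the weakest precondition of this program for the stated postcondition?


Working backward. After the program, ¬y must hold.
Before on := ¬y: ¬y
Then branch requires ¬(on → y); else branch requires false.
Before the if: (on → (¬(on → y))) ∧ on
Before y := ¬on: (on → (¬(on → (¬on)))) ∧ on
Before on := ¬on: ((¬on) → (¬((¬on) → on))) ∧ (¬on)
Answer: WP = ((¬on) → (¬((¬on) → on))) ∧ (¬on)


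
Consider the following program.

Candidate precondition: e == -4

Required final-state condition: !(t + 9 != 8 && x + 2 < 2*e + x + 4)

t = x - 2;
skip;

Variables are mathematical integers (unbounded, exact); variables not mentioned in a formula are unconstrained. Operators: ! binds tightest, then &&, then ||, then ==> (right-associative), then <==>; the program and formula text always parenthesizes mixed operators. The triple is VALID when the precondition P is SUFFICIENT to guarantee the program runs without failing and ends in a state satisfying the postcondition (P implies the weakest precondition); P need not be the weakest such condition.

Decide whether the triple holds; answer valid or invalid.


Working backward. After the program, the postcondition !(t + 9 != 8 && x + 2 < 2*e + x + 4) must hold; in canonical form it is !(t != -1 && 2*e > -2).
Before skip: !(t != -1 && 2*e > -2)
Before t := x - 2: !(x != 1 && 2*e > -2)
The weakest precondition is !(x != 1 && 2*e > -2).
Check whether e == -4 implies it.
Every state satisfying the precondition satisfies the weakest precondition: the implication holds.
Answer: valid


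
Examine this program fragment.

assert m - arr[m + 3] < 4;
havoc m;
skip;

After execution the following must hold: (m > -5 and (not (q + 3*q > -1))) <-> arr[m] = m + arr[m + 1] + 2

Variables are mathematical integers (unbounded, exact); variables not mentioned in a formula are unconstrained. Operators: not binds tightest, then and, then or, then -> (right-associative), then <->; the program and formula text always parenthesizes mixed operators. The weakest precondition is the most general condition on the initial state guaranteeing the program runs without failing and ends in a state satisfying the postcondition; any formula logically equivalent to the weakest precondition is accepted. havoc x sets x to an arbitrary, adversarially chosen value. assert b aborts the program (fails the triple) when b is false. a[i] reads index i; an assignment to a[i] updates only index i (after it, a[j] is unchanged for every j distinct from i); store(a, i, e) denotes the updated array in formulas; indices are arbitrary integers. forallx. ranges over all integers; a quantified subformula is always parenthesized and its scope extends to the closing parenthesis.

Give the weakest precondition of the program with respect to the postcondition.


Working backward. After the program, the postcondition (m > -5 and (not (q + 3*q > -1))) <-> arr[m] = m + arr[m + 1] + 2 must hold; in canonical form it is (m > -5 and (not (4*q > -1))) <-> arr[m] = arr[m + 1] + m + 2.
Before skip: (m > -5 and (not (4*q > -1))) <-> arr[m] = arr[m + 1] + m + 2
Before havoc m: forall m_1. ((m_1 > -5 and (not (4*q > -1))) <-> arr[m_1] = arr[m_1 + 1] + m_1 + 2)
Before assert m - arr[m + 3] < 4: m < arr[m + 3] + 4 and (forall m_1. ((m_1 > -5 and (not (4*q > -1))) <-> arr[m_1] = arr[m_1 + 1] + m_1 + 2))
Answer: WP = m < arr[m + 3] + 4 and (forall m_1. ((m_1 > -5 and (not (4*q > -1))) <-> arr[m_1] = arr[m_1 + 1] + m_1 + 2))


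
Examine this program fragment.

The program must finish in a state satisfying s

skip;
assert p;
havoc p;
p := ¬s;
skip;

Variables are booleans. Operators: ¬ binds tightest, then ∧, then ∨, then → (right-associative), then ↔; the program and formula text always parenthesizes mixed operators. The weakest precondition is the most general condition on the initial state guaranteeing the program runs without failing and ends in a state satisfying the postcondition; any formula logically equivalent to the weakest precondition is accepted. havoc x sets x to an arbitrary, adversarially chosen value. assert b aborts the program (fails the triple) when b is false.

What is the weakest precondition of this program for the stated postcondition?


Working backward. After the program, s must hold.
Before skip: s
Before p := ¬s: s
Before havoc p: s
Before assert p: p ∧ s
Before skip: p ∧ s
Answer: WP = p ∧ s


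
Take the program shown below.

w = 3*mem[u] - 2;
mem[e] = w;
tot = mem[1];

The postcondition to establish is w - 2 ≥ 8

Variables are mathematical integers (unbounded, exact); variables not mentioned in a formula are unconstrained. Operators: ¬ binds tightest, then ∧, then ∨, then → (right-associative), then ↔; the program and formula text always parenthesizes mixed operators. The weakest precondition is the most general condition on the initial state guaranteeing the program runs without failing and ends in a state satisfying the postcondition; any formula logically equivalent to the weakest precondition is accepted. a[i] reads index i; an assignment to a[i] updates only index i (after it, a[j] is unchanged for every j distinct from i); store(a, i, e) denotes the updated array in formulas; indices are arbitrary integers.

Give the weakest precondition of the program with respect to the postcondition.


Working backward. After the program, the postcondition w - 2 ≥ 8 must hold; in canonical form it is w ≥ 10.
Before tot := mem[1]: w ≥ 10
Before mem[e] := w: w ≥ 10
Before w := 3*mem[u] - 2: 3*mem[u] ≥ 12
Answer: WP = 3*mem[u] ≥ 12


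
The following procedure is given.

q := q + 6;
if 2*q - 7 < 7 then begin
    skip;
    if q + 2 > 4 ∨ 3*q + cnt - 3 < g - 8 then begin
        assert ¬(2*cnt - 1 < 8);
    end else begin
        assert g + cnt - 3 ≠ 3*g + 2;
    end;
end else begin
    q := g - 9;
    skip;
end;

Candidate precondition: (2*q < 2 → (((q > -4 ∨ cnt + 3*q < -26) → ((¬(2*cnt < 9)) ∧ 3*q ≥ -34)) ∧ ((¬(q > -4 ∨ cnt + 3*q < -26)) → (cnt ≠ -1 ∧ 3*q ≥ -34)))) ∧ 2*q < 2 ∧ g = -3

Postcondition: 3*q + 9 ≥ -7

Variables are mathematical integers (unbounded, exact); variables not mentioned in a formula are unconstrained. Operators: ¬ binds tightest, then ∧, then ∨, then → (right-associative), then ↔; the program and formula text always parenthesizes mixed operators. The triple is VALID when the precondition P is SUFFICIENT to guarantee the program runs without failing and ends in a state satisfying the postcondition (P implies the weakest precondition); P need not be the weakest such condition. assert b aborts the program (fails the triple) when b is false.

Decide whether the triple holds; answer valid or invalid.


Working backward. After the program, the postcondition 3*q + 9 ≥ -7 must hold; in canonical form it is 3*q ≥ -16.
Then branch requires ((q > 2 ∨ cnt + 3*q < g - 5) → ((¬(2*cnt < 9)) ∧ 3*q ≥ -16)) ∧ ((¬(q > 2 ∨ cnt + 3*q < g - 5)) → (cnt ≠ 2*g + 5 ∧ 3*q ≥ -16)); else branch requires 3*g ≥ 11.
Before the if: (2*q < 14 → (((q > 2 ∨ cnt + 3*q < g - 5) → ((¬(2*cnt < 9)) ∧ 3*q ≥ -16)) ∧ ((¬(q > 2 ∨ cnt + 3*q < g - 5)) → (cnt ≠ 2*g + 5 ∧ 3*q ≥ -16)))) ∧ ((¬(2*q < 14)) → 3*g ≥ 11)
Before q := q + 6: (2*q < 2 → (((q > -4 ∨ cnt + 3*q < g - 23) → ((¬(2*cnt < 9)) ∧ 3*q ≥ -34)) ∧ ((¬(q > -4 ∨ cnt + 3*q < g - 23)) → (cnt ≠ 2*g + 5 ∧ 3*q ≥ -34)))) ∧ ((¬(2*q < 2)) → 3*g ≥ 11)
The weakest precondition is (2*q < 2 → (((q > -4 ∨ cnt + 3*q < g - 23) → ((¬(2*cnt < 9)) ∧ 3*q ≥ -34)) ∧ ((¬(q > -4 ∨ cnt + 3*q < g - 23)) → (cnt ≠ 2*g + 5 ∧ 3*q ≥ -34)))) ∧ ((¬(2*q < 2)) → 3*g ≥ 11).
Check whether (2*q < 2 → (((q > -4 ∨ cnt + 3*q < -26) → ((¬(2*cnt < 9)) ∧ 3*q ≥ -34)) ∧ ((¬(q > -4 ∨ cnt + 3*q < -26)) → (cnt ≠ -1 ∧ 3*q ≥ -34)))) ∧ 2*q < 2 ∧ g = -3 implies it.
Every state satisfying the precondition satisfies the weakest precondition: the implication holds.
Answer: valid


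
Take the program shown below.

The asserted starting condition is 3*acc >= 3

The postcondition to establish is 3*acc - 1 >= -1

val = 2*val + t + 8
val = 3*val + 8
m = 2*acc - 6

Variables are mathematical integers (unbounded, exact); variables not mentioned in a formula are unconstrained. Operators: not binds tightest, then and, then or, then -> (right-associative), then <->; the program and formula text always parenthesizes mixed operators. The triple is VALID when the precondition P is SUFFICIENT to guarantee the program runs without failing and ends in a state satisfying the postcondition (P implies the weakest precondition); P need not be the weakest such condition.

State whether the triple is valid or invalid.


Working backward. After the program, the postcondition 3*acc - 1 >= -1 must hold; in canonical form it is 3*acc >= 0.
Before m := 2*acc - 6: 3*acc >= 0
Before val := 3*val + 8: 3*acc >= 0
Before val := 2*val + t + 8: 3*acc >= 0
The weakest precondition is 3*acc >= 0.
Check whether 3*acc >= 3 implies it.
Every state satisfying the precondition satisfies the weakest precondition: the implication holds.
Answer: valid


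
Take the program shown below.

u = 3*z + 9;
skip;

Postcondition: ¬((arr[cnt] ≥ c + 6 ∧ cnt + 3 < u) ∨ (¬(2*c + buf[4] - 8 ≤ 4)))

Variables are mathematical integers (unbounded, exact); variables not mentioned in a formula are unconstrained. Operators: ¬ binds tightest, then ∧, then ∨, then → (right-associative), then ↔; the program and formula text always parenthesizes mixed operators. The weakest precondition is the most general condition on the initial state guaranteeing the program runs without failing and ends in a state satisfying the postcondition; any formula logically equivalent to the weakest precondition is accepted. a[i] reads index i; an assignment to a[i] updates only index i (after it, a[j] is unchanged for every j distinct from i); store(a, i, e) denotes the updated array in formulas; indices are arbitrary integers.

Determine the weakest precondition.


Working backward. After the program, the postcondition ¬((arr[cnt] ≥ c + 6 ∧ cnt + 3 < u) ∨ (¬(2*c + buf[4] - 8 ≤ 4))) must hold; in canonical form it is ¬((arr[cnt] ≥ c + 6 ∧ cnt < u - 3) ∨ (¬(buf[4] + 2*c ≤ 12))).
Before skip: ¬((arr[cnt] ≥ c + 6 ∧ cnt < u - 3) ∨ (¬(buf[4] + 2*c ≤ 12)))
Before u := 3*z + 9: ¬((arr[cnt] ≥ c + 6 ∧ cnt < 3*z + 6) ∨ (¬(buf[4] + 2*c ≤ 12)))
Answer: WP = ¬((arr[cnt] ≥ c + 6 ∧ cnt < 3*z + 6) ∨ (¬(buf[4] + 2*c ≤ 12)))


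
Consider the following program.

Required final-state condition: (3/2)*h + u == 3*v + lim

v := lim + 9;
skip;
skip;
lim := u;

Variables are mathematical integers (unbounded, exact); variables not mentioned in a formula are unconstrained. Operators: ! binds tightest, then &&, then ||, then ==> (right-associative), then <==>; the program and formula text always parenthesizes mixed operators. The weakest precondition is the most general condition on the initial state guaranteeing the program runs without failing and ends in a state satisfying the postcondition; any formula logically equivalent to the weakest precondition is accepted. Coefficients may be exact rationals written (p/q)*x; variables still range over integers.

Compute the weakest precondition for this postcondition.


Working backward. After the program, the postcondition (3/2)*h + u == 3*v + lim must hold; in canonical form it is (3/2)*h + u == lim + 3*v.
Before lim := u: (3/2)*h == 3*v
Before skip: (3/2)*h == 3*v
Before skip: (3/2)*h == 3*v
Before v := lim + 9: (3/2)*h == 3*lim + 27
Answer: WP = (3/2)*h == 3*lim + 27


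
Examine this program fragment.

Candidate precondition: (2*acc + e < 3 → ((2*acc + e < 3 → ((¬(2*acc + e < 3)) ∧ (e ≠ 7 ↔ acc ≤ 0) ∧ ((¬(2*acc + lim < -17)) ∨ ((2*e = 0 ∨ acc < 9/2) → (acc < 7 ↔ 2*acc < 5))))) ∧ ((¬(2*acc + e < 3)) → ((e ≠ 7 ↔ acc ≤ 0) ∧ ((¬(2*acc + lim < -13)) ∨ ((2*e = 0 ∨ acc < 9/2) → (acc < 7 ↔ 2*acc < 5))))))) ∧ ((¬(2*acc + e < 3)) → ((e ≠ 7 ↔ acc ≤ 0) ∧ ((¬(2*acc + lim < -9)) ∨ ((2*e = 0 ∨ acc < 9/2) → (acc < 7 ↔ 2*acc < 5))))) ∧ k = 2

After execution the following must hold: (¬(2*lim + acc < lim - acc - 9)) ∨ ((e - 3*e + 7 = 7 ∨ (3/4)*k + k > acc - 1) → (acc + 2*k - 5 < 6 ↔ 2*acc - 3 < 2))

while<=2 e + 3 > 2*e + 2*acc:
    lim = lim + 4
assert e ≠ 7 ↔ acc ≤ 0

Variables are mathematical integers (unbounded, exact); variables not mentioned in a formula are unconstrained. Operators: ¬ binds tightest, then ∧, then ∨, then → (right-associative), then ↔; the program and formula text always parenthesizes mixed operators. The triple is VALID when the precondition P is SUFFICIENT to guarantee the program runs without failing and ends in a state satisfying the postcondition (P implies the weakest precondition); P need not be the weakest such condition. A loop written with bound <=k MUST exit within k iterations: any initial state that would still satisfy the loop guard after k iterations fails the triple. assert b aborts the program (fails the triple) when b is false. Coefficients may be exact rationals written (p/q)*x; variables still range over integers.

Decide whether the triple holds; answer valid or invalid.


Working backward. After the program, the postcondition (¬(2*lim + acc < lim - acc - 9)) ∨ ((e - 3*e + 7 = 7 ∨ (3/4)*k + k > acc - 1) → (acc + 2*k - 5 < 6 ↔ 2*acc - 3 < 2)) must hold; in canonical form it is (¬(2*acc + lim < -9)) ∨ ((2*e = 0 ∨ (7/4)*k > acc - 1) → (acc + 2*k < 11 ↔ 2*acc < 5)).
Before assert e ≠ 7 ↔ acc ≤ 0: (e ≠ 7 ↔ acc ≤ 0) ∧ ((¬(2*acc + lim < -9)) ∨ ((2*e = 0 ∨ (7/4)*k > acc - 1) → (acc + 2*k < 11 ↔ 2*acc < 5)))
Before the loop (bound <=2), unroll the exhaustion recursion (WP_0 = exit-now case; WP_j = one more guarded iteration, up to j = 2):
  WP_0: (¬(2*acc + e < 3)) ∧ (e ≠ 7 ↔ acc ≤ 0) ∧ ((¬(2*acc + lim < -9)) ∨ ((2*e = 0 ∨ (7/4)*k > acc - 1) → (acc + 2*k < 11 ↔ 2*acc < 5)))
  WP_1: (2*acc + e < 3 → ((¬(2*acc + e < 3)) ∧ (e ≠ 7 ↔ acc ≤ 0) ∧ ((¬(2*acc + lim < -13)) ∨ ((2*e = 0 ∨ (7/4)*k > acc - 1) → (acc + 2*k < 11 ↔ 2*acc < 5))))) ∧ ((¬(2*acc + e < 3)) → ((e ≠ 7 ↔ acc ≤ 0) ∧ ((¬(2*acc + lim < -9)) ∨ ((2*e = 0 ∨ (7/4)*k > acc - 1) → (acc + 2*k < 11 ↔ 2*acc < 5)))))
  WP_2: (2*acc + e < 3 → ((2*acc + e < 3 → ((¬(2*acc + e < 3)) ∧ (e ≠ 7 ↔ acc ≤ 0) ∧ ((¬(2*acc + lim < -17)) ∨ ((2*e = 0 ∨ (7/4)*k > acc - 1) → (acc + 2*k < 11 ↔ 2*acc < 5))))) ∧ ((¬(2*acc + e < 3)) → ((e ≠ 7 ↔ acc ≤ 0) ∧ ((¬(2*acc + lim < -13)) ∨ ((2*e = 0 ∨ (7/4)*k > acc - 1) → (acc + 2*k < 11 ↔ 2*acc < 5))))))) ∧ ((¬(2*acc + e < 3)) → ((e ≠ 7 ↔ acc ≤ 0) ∧ ((¬(2*acc + lim < -9)) ∨ ((2*e = 0 ∨ (7/4)*k > acc - 1) → (acc + 2*k < 11 ↔ 2*acc < 5)))))
So before the loop: (2*acc + e < 3 → ((2*acc + e < 3 → ((¬(2*acc + e < 3)) ∧ (e ≠ 7 ↔ acc ≤ 0) ∧ ((¬(2*acc + lim < -17)) ∨ ((2*e = 0 ∨ (7/4)*k > acc - 1) → (acc + 2*k < 11 ↔ 2*acc < 5))))) ∧ ((¬(2*acc + e < 3)) → ((e ≠ 7 ↔ acc ≤ 0) ∧ ((¬(2*acc + lim < -13)) ∨ ((2*e = 0 ∨ (7/4)*k > acc - 1) → (acc + 2*k < 11 ↔ 2*acc < 5))))))) ∧ ((¬(2*acc + e < 3)) → ((e ≠ 7 ↔ acc ≤ 0) ∧ ((¬(2*acc + lim < -9)) ∨ ((2*e = 0 ∨ (7/4)*k > acc - 1) → (acc + 2*k < 11 ↔ 2*acc < 5)))))
The weakest precondition is (2*acc + e < 3 → ((2*acc + e < 3 → ((¬(2*acc + e < 3)) ∧ (e ≠ 7 ↔ acc ≤ 0) ∧ ((¬(2*acc + lim < -17)) ∨ ((2*e = 0 ∨ (7/4)*k > acc - 1) → (acc + 2*k < 11 ↔ 2*acc < 5))))) ∧ ((¬(2*acc + e < 3)) → ((e ≠ 7 ↔ acc ≤ 0) ∧ ((¬(2*acc + lim < -13)) ∨ ((2*e = 0 ∨ (7/4)*k > acc - 1) → (acc + 2*k < 11 ↔ 2*acc < 5))))))) ∧ ((¬(2*acc + e < 3)) → ((e ≠ 7 ↔ acc ≤ 0) ∧ ((¬(2*acc + lim < -9)) ∨ ((2*e = 0 ∨ (7/4)*k > acc - 1) → (acc + 2*k < 11 ↔ 2*acc < 5))))).
Check whether (2*acc + e < 3 → ((2*acc + e < 3 → ((¬(2*acc + e < 3)) ∧ (e ≠ 7 ↔ acc ≤ 0) ∧ ((¬(2*acc + lim < -17)) ∨ ((2*e = 0 ∨ acc < 9/2) → (acc < 7 ↔ 2*acc < 5))))) ∧ ((¬(2*acc + e < 3)) → ((e ≠ 7 ↔ acc ≤ 0) ∧ ((¬(2*acc + lim < -13)) ∨ ((2*e = 0 ∨ acc < 9/2) → (acc < 7 ↔ 2*acc < 5))))))) ∧ ((¬(2*acc + e < 3)) → ((e ≠ 7 ↔ acc ≤ 0) ∧ ((¬(2*acc + lim < -9)) ∨ ((2*e = 0 ∨ acc < 9/2) → (acc < 7 ↔ 2*acc < 5))))) ∧ k = 2 implies it.
Every state satisfying the precondition satisfies the weakest precondition: the implication holds.
Answer: valid


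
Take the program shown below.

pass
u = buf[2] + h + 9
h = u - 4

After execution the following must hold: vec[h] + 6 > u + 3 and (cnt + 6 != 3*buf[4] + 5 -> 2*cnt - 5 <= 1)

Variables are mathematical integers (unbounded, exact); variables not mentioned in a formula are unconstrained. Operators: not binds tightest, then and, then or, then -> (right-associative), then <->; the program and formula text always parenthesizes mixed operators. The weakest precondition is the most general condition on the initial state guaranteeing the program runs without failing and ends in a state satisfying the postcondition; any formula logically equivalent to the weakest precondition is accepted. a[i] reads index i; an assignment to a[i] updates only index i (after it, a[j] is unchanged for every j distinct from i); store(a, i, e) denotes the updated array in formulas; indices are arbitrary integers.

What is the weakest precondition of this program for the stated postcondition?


Working backward. After the program, the postcondition vec[h] + 6 > u + 3 and (cnt + 6 != 3*buf[4] + 5 -> 2*cnt - 5 <= 1) must hold; in canonical form it is vec[h] > u - 3 and (cnt != 3*buf[4] - 1 -> 2*cnt <= 6).
Before h := u - 4: vec[u - 4] > u - 3 and (cnt != 3*buf[4] - 1 -> 2*cnt <= 6)
Before u := buf[2] + h + 9: vec[buf[2] + h + 5] > buf[2] + h + 6 and (cnt != 3*buf[4] - 1 -> 2*cnt <= 6)
Before skip: vec[buf[2] + h + 5] > buf[2] + h + 6 and (cnt != 3*buf[4] - 1 -> 2*cnt <= 6)
Answer: WP = vec[buf[2] + h + 5] > buf[2] + h + 6 and (cnt != 3*buf[4] - 1 -> 2*cnt <= 6)


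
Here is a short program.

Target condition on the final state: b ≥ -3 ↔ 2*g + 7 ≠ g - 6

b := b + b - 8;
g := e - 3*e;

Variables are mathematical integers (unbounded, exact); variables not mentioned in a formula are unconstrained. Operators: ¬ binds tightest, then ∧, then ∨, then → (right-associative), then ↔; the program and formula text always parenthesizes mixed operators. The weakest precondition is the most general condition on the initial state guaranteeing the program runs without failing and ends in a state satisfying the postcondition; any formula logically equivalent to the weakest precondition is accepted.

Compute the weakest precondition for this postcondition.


Working backward. After the program, the postcondition b ≥ -3 ↔ 2*g + 7 ≠ g - 6 must hold; in canonical form it is b ≥ -3 ↔ g ≠ -13.
Before g := e - 3*e: b ≥ -3 ↔ 2*e ≠ 13
Before b := b + b - 8: 2*b ≥ 5 ↔ 2*e ≠ 13
Answer: WP = 2*b ≥ 5 ↔ 2*e ≠ 13


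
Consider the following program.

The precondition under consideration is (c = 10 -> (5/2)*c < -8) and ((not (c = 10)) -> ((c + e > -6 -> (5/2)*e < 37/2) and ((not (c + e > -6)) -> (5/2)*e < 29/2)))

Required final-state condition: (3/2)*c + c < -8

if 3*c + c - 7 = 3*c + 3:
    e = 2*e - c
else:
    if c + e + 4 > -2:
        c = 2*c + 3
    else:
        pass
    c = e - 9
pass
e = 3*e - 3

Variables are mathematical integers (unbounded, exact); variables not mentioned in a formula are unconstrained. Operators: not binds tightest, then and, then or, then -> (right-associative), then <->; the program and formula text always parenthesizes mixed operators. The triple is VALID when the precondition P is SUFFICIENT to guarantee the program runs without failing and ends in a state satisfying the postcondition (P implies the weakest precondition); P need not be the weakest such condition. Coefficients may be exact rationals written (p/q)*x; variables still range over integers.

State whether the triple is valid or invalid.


Working backward. After the program, the postcondition (3/2)*c + c < -8 must hold; in canonical form it is (5/2)*c < -8.
Before e := 3*e - 3: (5/2)*c < -8
Before skip: (5/2)*c < -8
Then branch requires (5/2)*c < -8; else branch requires (c + e > -6 -> (5/2)*e < 29/2) and ((not (c + e > -6)) -> (5/2)*e < 29/2).
Before the if: (c = 10 -> (5/2)*c < -8) and ((not (c = 10)) -> ((c + e > -6 -> (5/2)*e < 29/2) and ((not (c + e > -6)) -> (5/2)*e < 29/2)))
The weakest precondition is (c = 10 -> (5/2)*c < -8) and ((not (c = 10)) -> ((c + e > -6 -> (5/2)*e < 29/2) and ((not (c + e > -6)) -> (5/2)*e < 29/2))).
Check whether (c = 10 -> (5/2)*c < -8) and ((not (c = 10)) -> ((c + e > -6 -> (5/2)*e < 37/2) and ((not (c + e > -6)) -> (5/2)*e < 29/2))) implies it.
Countermodel: at the initial state c = 0, e = 6, the precondition holds but the weakest precondition fails.
Answer: invalid


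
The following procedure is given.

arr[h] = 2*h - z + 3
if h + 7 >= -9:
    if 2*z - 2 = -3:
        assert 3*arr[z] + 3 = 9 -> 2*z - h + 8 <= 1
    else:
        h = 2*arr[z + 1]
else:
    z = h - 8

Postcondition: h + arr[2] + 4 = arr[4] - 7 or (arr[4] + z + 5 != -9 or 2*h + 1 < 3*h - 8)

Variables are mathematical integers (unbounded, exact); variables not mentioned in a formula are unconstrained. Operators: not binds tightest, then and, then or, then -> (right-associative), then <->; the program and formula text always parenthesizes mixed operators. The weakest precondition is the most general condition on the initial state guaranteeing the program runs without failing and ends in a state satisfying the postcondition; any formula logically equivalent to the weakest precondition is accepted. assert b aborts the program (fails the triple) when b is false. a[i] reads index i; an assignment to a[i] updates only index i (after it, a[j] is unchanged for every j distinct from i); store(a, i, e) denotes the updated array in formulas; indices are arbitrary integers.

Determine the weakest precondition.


Working backward. After the program, the postcondition h + arr[2] + 4 = arr[4] - 7 or (arr[4] + z + 5 != -9 or 2*h + 1 < 3*h - 8) must hold; in canonical form it is arr[2] + h = arr[4] - 11 or arr[4] + z != -14 or h > 9.
Then branch requires (2*z = -1 -> ((3*arr[z] = 6 -> 2*z <= h - 7) and (arr[2] + h = arr[4] - 11 or arr[4] + z != -14 or h > 9))) and ((not (2*z = -1)) -> (2*arr[z + 1] + arr[2] = arr[4] - 11 or arr[4] + z != -14 or 2*arr[z + 1] > 9)); else branch requires arr[2] + h = arr[4] - 11 or arr[4] + h != -6 or h > 9.
Before the if: (h >= -16 -> ((2*z = -1 -> ((3*arr[z] = 6 -> 2*z <= h - 7) and (arr[2] + h = arr[4] - 11 or arr[4] + z != -14 or h > 9))) and ((not (2*z = -1)) -> (2*arr[z + 1] + arr[2] = arr[4] - 11 or arr[4] + z != -14 or 2*arr[z + 1] > 9)))) and ((not (h >= -16)) -> (arr[2] + h = arr[4] - 11 or arr[4] + h != -6 or h > 9))
Before arr[h] := 2*h - z + 3: (h >= -16 -> ((2*z = -1 -> ((3*store(arr, h, 2*h - z + 3)[z] = 6 -> 2*z <= h - 7) and (store(arr, h, 2*h - z + 3)[2] + h = store(arr, h, 2*h - z + 3)[4] - 11 or store(arr, h, 2*h - z + 3)[4] + z != -14 or h > 9))) and ((not (2*z = -1)) -> (2*store(arr, h, 2*h - z + 3)[z + 1] + store(arr, h, 2*h - z + 3)[2] = store(arr, h, 2*h - z + 3)[4] - 11 or store(arr, h, 2*h - z + 3)[4] + z != -14 or 2*store(arr, h, 2*h - z + 3)[z + 1] > 9)))) and ((not (h >= -16)) -> (store(arr, h, 2*h - z + 3)[2] + h = store(arr, h, 2*h - z + 3)[4] - 11 or store(arr, h, 2*h - z + 3)[4] + h != -6 or h > 9))
Answer: WP = (h >= -16 -> ((2*z = -1 -> ((3*store(arr, h, 2*h - z + 3)[z] = 6 -> 2*z <= h - 7) and (store(arr, h, 2*h - z + 3)[2] + h = store(arr, h, 2*h - z + 3)[4] - 11 or store(arr, h, 2*h - z + 3)[4] + z != -14 or h > 9))) and ((not (2*z = -1)) -> (2*store(arr, h, 2*h - z + 3)[z + 1] + store(arr, h, 2*h - z + 3)[2] = store(arr, h, 2*h - z + 3)[4] - 11 or store(arr, h, 2*h - z + 3)[4] + z != -14 or 2*store(arr, h, 2*h - z + 3)[z + 1] > 9)))) and ((not (h >= -16)) -> (store(arr, h, 2*h - z + 3)[2] + h = store(arr, h, 2*h - z + 3)[4] - 11 or store(arr, h, 2*h - z + 3)[4] + h != -6 or h > 9))


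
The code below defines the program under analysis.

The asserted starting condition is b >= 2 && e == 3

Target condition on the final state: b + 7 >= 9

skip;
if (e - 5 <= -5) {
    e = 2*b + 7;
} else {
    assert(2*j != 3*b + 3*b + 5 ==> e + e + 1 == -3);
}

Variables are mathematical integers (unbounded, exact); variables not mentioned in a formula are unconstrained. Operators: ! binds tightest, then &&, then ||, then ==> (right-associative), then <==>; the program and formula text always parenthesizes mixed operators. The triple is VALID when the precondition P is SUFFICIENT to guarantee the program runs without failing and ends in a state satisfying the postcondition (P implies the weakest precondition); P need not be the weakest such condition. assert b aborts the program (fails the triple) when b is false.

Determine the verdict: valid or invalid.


Working backward. After the program, the postcondition b + 7 >= 9 must hold; in canonical form it is b >= 2.
Then branch requires b >= 2; else branch requires (2*j != 6*b + 5 ==> 2*e == -4) && b >= 2.
Before the if: (e <= 0 ==> b >= 2) && ((!(e <= 0)) ==> ((2*j != 6*b + 5 ==> 2*e == -4) && b >= 2))
Before skip: (e <= 0 ==> b >= 2) && ((!(e <= 0)) ==> ((2*j != 6*b + 5 ==> 2*e == -4) && b >= 2))
The weakest precondition is (e <= 0 ==> b >= 2) && ((!(e <= 0)) ==> ((2*j != 6*b + 5 ==> 2*e == -4) && b >= 2)).
Check whether b >= 2 && e == 3 implies it.
Countermodel: at the initial state b = 2, e = 3, j = 0, the precondition holds but the weakest precondition fails.
Answer: invalid


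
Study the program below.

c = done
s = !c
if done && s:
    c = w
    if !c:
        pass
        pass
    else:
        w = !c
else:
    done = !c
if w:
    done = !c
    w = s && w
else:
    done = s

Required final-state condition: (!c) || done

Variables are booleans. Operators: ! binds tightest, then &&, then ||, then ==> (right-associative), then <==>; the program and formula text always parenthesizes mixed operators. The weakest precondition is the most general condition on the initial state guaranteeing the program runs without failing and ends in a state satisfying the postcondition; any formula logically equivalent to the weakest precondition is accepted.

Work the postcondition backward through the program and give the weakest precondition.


Working backward. After the program, (!c) || done must hold.
Then branch requires !c; else branch requires (!c) || s.
Before the if: (w ==> (!c)) && ((!w) ==> ((!c) || s))
Then branch requires ((!w) ==> ((w ==> (!w)) && ((!w) ==> ((!w) || s)))) && (w ==> (w ==> ((!w) || s))); else branch requires (w ==> (!c)) && ((!w) ==> ((!c) || s)).
Before the if: ((done && s) ==> (((!w) ==> ((w ==> (!w)) && ((!w) ==> ((!w) || s)))) && (w ==> (w ==> ((!w) || s))))) && ((!(done && s)) ==> ((w ==> (!c)) && ((!w) ==> ((!c) || s))))
Before s := !c: ((done && (!c)) ==> (((!w) ==> ((w ==> (!w)) && ((!w) ==> ((!w) || (!c))))) && (w ==> (w ==> ((!w) || (!c)))))) && ((!(done && (!c))) ==> ((w ==> (!c)) && ((!w) ==> (!c))))
Before c := done: (w ==> (!done)) && ((!w) ==> (!done))
Answer: WP = (w ==> (!done)) && ((!w) ==> (!done))


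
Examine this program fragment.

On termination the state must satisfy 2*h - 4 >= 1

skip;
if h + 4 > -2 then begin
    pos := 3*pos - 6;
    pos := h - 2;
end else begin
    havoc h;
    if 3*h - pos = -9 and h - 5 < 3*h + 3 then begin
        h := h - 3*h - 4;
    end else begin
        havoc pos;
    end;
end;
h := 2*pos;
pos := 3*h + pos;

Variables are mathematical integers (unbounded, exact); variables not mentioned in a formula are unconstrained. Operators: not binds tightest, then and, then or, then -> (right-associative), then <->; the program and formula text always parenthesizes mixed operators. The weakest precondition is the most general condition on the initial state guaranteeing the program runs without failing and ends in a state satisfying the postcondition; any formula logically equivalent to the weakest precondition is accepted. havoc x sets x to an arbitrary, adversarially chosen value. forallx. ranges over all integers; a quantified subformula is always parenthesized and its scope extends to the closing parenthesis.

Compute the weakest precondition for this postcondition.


Working backward. After the program, the postcondition 2*h - 4 >= 1 must hold; in canonical form it is 2*h >= 5.
Before pos := 3*h + pos: 2*h >= 5
Before h := 2*pos: 4*pos >= 5
Then branch requires 4*h >= 13; else branch requires forall h_1. (((3*h_1 = pos - 9 and 2*h_1 > -8) -> 4*pos >= 5) and ((not (3*h_1 = pos - 9 and 2*h_1 > -8)) -> (forall pos_1. 4*pos_1 >= 5))).
Before the if: (h > -6 -> 4*h >= 13) and ((not (h > -6)) -> (forall h_1. (((3*h_1 = pos - 9 and 2*h_1 > -8) -> 4*pos >= 5) and ((not (3*h_1 = pos - 9 and 2*h_1 > -8)) -> (forall pos_1. 4*pos_1 >= 5)))))
Before skip: (h > -6 -> 4*h >= 13) and ((not (h > -6)) -> (forall h_1. (((3*h_1 = pos - 9 and 2*h_1 > -8) -> 4*pos >= 5) and ((not (3*h_1 = pos - 9 and 2*h_1 > -8)) -> (forall pos_1. 4*pos_1 >= 5)))))
Answer: WP = (h > -6 -> 4*h >= 13) and ((not (h > -6)) -> (forall h_1. (((3*h_1 = pos - 9 and 2*h_1 > -8) -> 4*pos >= 5) and ((not (3*h_1 = pos - 9 and 2*h_1 > -8)) -> (forall pos_1. 4*pos_1 >= 5)))))


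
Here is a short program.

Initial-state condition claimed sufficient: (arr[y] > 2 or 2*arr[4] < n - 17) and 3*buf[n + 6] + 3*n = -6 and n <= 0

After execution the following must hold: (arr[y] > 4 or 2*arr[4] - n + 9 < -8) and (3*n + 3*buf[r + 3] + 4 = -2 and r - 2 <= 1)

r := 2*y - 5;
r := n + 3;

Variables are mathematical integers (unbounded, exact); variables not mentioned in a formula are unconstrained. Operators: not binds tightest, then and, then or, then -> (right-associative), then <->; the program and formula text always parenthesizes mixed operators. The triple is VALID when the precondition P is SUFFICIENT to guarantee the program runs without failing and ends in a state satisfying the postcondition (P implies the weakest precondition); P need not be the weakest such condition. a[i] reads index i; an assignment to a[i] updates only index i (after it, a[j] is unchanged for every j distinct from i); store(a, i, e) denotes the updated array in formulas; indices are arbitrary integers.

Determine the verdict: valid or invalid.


Working backward. After the program, the postcondition (arr[y] > 4 or 2*arr[4] - n + 9 < -8) and (3*n + 3*buf[r + 3] + 4 = -2 and r - 2 <= 1) must hold; in canonical form it is (arr[y] > 4 or 2*arr[4] < n - 17) and 3*buf[r + 3] + 3*n = -6 and r <= 3.
Before r := n + 3: (arr[y] > 4 or 2*arr[4] < n - 17) and 3*buf[n + 6] + 3*n = -6 and n <= 0
Before r := 2*y - 5: (arr[y] > 4 or 2*arr[4] < n - 17) and 3*buf[n + 6] + 3*n = -6 and n <= 0
The weakest precondition is (arr[y] > 4 or 2*arr[4] < n - 17) and 3*buf[n + 6] + 3*n = -6 and n <= 0.
Check whether (arr[y] > 2 or 2*arr[4] < n - 17) and 3*buf[n + 6] + 3*n = -6 and n <= 0 implies it.
Countermodel: at the initial state arr = {[2] = 3, [4] = 0, [6] = 0, elsewhere 0}, buf = {[2] = -2, [4] = -2, [6] = -2, elsewhere -2}, n = 0, y = 2, the precondition holds but the weakest precondition fails.
Answer: invalid


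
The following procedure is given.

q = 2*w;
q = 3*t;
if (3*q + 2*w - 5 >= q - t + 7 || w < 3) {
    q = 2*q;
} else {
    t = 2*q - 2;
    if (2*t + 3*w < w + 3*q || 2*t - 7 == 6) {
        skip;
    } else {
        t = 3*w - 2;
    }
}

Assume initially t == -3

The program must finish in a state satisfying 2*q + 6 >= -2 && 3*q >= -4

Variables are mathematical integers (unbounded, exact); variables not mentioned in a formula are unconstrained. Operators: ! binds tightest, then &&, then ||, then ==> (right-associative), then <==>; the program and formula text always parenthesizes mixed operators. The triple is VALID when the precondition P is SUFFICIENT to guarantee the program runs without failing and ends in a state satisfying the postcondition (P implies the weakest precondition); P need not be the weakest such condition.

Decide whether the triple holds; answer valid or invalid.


Working backward. After the program, the postcondition 2*q + 6 >= -2 && 3*q >= -4 must hold; in canonical form it is 2*q >= -8 && 3*q >= -4.
Then branch requires 4*q >= -8 && 6*q >= -4; else branch requires ((q + 2*w < 4 || 4*q == 17) ==> (2*q >= -8 && 3*q >= -4)) && ((!(q + 2*w < 4 || 4*q == 17)) ==> (2*q >= -8 && 3*q >= -4)).
Before the if: ((2*q + t + 2*w >= 12 || w < 3) ==> (4*q >= -8 && 6*q >= -4)) && ((!(2*q + t + 2*w >= 12 || w < 3)) ==> (((q + 2*w < 4 || 4*q == 17) ==> (2*q >= -8 && 3*q >= -4)) && ((!(q + 2*w < 4 || 4*q == 17)) ==> (2*q >= -8 && 3*q >= -4))))
Before q := 3*t: ((7*t + 2*w >= 12 || w < 3) ==> (12*t >= -8 && 18*t >= -4)) && ((!(7*t + 2*w >= 12 || w < 3)) ==> (((3*t + 2*w < 4 || 12*t == 17) ==> (6*t >= -8 && 9*t >= -4)) && ((!(3*t + 2*w < 4 || 12*t == 17)) ==> (6*t >= -8 && 9*t >= -4))))
Before q := 2*w: ((7*t + 2*w >= 12 || w < 3) ==> (12*t >= -8 && 18*t >= -4)) && ((!(7*t + 2*w >= 12 || w < 3)) ==> (((3*t + 2*w < 4 || 12*t == 17) ==> (6*t >= -8 && 9*t >= -4)) && ((!(3*t + 2*w < 4 || 12*t == 17)) ==> (6*t >= -8 && 9*t >= -4))))
The weakest precondition is ((7*t + 2*w >= 12 || w < 3) ==> (12*t >= -8 && 18*t >= -4)) && ((!(7*t + 2*w >= 12 || w < 3)) ==> (((3*t + 2*w < 4 || 12*t == 17) ==> (6*t >= -8 && 9*t >= -4)) && ((!(3*t + 2*w < 4 || 12*t == 17)) ==> (6*t >= -8 && 9*t >= -4)))).
Check whether t == -3 implies it.
Countermodel: at the initial state t = -3, w = 0, the precondition holds but the weakest precondition fails.
Answer: invalid


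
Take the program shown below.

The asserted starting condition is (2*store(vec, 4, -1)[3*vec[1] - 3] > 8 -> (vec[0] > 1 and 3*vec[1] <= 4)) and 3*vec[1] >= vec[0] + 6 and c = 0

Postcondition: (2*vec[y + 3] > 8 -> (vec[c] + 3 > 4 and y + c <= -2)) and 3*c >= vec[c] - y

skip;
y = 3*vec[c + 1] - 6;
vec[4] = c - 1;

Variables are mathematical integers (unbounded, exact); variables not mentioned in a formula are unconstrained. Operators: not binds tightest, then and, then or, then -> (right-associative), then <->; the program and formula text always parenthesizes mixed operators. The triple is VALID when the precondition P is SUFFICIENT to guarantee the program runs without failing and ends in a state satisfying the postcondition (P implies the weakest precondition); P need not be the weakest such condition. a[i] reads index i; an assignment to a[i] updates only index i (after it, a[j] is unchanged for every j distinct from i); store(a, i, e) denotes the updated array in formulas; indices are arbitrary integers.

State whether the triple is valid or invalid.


Working backward. After the program, the postcondition (2*vec[y + 3] > 8 -> (vec[c] + 3 > 4 and y + c <= -2)) and 3*c >= vec[c] - y must hold; in canonical form it is (2*vec[y + 3] > 8 -> (vec[c] > 1 and c + y <= -2)) and 3*c + y >= vec[c].
Before vec[4] := c - 1: (2*store(vec, 4, c - 1)[y + 3] > 8 -> (store(vec, 4, c - 1)[c] > 1 and c + y <= -2)) and 3*c + y >= store(vec, 4, c - 1)[c]
Before y := 3*vec[c + 1] - 6: (2*store(vec, 4, c - 1)[3*vec[c + 1] - 3] > 8 -> (store(vec, 4, c - 1)[c] > 1 and 3*vec[c + 1] + c <= 4)) and 3*vec[c + 1] + 3*c >= store(vec, 4, c - 1)[c] + 6
Before skip: (2*store(vec, 4, c - 1)[3*vec[c + 1] - 3] > 8 -> (store(vec, 4, c - 1)[c] > 1 and 3*vec[c + 1] + c <= 4)) and 3*vec[c + 1] + 3*c >= store(vec, 4, c - 1)[c] + 6
The weakest precondition is (2*store(vec, 4, c - 1)[3*vec[c + 1] - 3] > 8 -> (store(vec, 4, c - 1)[c] > 1 and 3*vec[c + 1] + c <= 4)) and 3*vec[c + 1] + 3*c >= store(vec, 4, c - 1)[c] + 6.
Check whether (2*store(vec, 4, -1)[3*vec[1] - 3] > 8 -> (vec[0] > 1 and 3*vec[1] <= 4)) and 3*vec[1] >= vec[0] + 6 and c = 0 implies it.
Every state satisfying the precondition satisfies the weakest precondition: the implication holds.
Answer: valid


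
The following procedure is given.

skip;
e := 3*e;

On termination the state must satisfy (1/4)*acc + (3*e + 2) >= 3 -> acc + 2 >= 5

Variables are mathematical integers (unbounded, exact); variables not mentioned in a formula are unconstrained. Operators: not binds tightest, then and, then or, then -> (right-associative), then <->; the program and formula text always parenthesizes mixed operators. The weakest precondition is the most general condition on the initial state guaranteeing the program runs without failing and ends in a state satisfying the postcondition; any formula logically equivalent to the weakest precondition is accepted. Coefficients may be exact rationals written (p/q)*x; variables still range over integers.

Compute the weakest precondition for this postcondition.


Working backward. After the program, the postcondition (1/4)*acc + (3*e + 2) >= 3 -> acc + 2 >= 5 must hold; in canonical form it is (1/4)*acc + 3*e >= 1 -> acc >= 3.
Before e := 3*e: (1/4)*acc + 9*e >= 1 -> acc >= 3
Before skip: (1/4)*acc + 9*e >= 1 -> acc >= 3
Answer: WP = (1/4)*acc + 9*e >= 1 -> acc >= 3


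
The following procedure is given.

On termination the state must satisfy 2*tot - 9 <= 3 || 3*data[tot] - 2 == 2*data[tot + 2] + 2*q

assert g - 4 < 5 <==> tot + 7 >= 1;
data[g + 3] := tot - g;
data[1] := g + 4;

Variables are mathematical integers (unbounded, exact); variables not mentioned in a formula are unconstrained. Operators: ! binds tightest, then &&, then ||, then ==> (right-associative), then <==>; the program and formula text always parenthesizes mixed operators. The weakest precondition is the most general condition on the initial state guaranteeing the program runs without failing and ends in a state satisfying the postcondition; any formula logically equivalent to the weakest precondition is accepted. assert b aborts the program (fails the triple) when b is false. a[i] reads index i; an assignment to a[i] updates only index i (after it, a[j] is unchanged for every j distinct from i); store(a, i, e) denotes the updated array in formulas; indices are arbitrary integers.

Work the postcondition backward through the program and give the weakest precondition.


Working backward. After the program, the postcondition 2*tot - 9 <= 3 || 3*data[tot] - 2 == 2*data[tot + 2] + 2*q must hold; in canonical form it is 2*tot <= 12 || 3*data[tot] == 2*data[tot + 2] + 2*q + 2.
Before data[1] := g + 4: 2*tot <= 12 || 3*store(data, 1, g + 4)[tot] == 2*store(data, 1, g + 4)[tot + 2] + 2*q + 2
Before data[g + 3] := tot - g: 2*tot <= 12 || 3*store(store(data, g + 3, -g + tot), 1, g + 4)[tot] == 2*store(store(data, g + 3, -g + tot), 1, g + 4)[tot + 2] + 2*q + 2
Before assert g - 4 < 5 <==> tot + 7 >= 1: (g < 9 <==> tot >= -6) && (2*tot <= 12 || 3*store(store(data, g + 3, -g + tot), 1, g + 4)[tot] == 2*store(store(data, g + 3, -g + tot), 1, g + 4)[tot + 2] + 2*q + 2)
Answer: WP = (g < 9 <==> tot >= -6) && (2*tot <= 12 || 3*store(store(data, g + 3, -g + tot), 1, g + 4)[tot] == 2*store(store(data, g + 3, -g + tot), 1, g + 4)[tot + 2] + 2*q + 2)
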